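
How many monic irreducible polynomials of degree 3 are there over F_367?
There are 16476832 monic irreducible polynomials of degree 3 over F_367

Each element of F_{367^3} that lies in no proper subfield is a root of exactly one monic irreducible of degree 3 over F_367, and each such polynomial has 3 distinct roots in F_{367^3}. By Möbius inversion the count is N_367(3) = (1/3) Σ_{d|3} μ(3/d) · 367^d = (1/3)(μ(3)·367^1 + μ(1)·367^3) = 49430496/3 = 16476832.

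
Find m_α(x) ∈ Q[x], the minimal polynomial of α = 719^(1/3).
m_α(x) = x^3 - 719

α satisfies α^3 = 719, so x^3 - 719 annihilates α. By the rational root test, a rational root p/q (in lowest terms) of x^3 - 719 would satisfy p^3 = 719 q^3, forcing q = 1 and p^3 = 719; but 719 is not a perfect cube, contradiction. A monic cubic over Q with no rational root is irreducible (any nontrivial factorization would include a linear factor). Hence x^3 - 719 is the minimal polynomial of α, and in particular [Q(α):Q] = 3.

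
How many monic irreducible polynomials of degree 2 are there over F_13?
There are 78 monic irreducible polynomials of degree 2 over F_13

Each element of F_{13^2} that lies in no proper subfield is a root of exactly one monic irreducible of degree 2 over F_13, and each such polynomial has 2 distinct roots in F_{13^2}. By Möbius inversion the count is N_13(2) = (1/2) Σ_{d|2} μ(2/d) · 13^d = (1/2)(μ(2)·13^1 + μ(1)·13^2) = 156/2 = 78.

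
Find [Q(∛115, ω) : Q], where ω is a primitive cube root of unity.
[Q(∛115, ω) : Q] = 6

[Q(∛115):Q] = 3 (min poly x^3 - 115, irreducible since 115 is not a perfect cube). [Q(ω):Q] = 2 (min poly x^2 + x + 1). Since Q(∛115) ⊂ R and ω ∉ R, we have ω ∉ Q(∛115), so x^2 + x + 1 remains irreducible over Q(∛115) and [Q(∛115, ω) : Q(∛115)] = 2. By the tower law, [Q(∛115, ω) : Q] = 3 · 2 = 6. (In fact Q(∛115, ω) is the splitting field of x^3 - 115 over Q.)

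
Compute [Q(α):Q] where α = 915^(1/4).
[Q(α):Q] = 4

α is a root of x^4 - 915. By Eisenstein's criterion at the prime p = 3 (which divides the constant term 915 but p^2 = 9 does not, since 915 is squarefree), x^4 - 915 is irreducible over Q. Hence [Q(α):Q] = 4.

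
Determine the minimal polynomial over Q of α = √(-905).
m_α(x) = x^2 + 905

α satisfies α^2 + 905 = 0, so x^2 + 905 annihilates α. Since d = -905 is squarefree and ≠ 1, it is not a perfect square in Q, so x^2 + 905 has no rational root and is therefore irreducible over Q (a degree-2 polynomial over a field is irreducible iff it has no root). Hence m_α(x) = x^2 + 905.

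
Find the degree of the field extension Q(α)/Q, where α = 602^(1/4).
[Q(α):Q] = 4

α is a root of x^4 - 602. By Eisenstein's criterion at the prime p = 2 (which divides the constant term 602 but p^2 = 4 does not, since 602 is squarefree), x^4 - 602 is irreducible over Q. Hence [Q(α):Q] = 4.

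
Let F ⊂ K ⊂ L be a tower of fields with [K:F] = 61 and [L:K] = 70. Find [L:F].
[L:F] = 4270

The tower law says that for any tower of field extensions F ⊂ K ⊂ L with finite degrees, [L:F] = [L:K] · [K:F]. Here this gives [L:F] = 70 · 61 = 4270.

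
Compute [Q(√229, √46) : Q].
[Q(√229, √46) : Q] = 4

[Q(√229):Q] = 2 (min poly x^2 - 229, irreducible since 229 is squarefree > 1). For the top step, suppose √46 ∈ Q(√229), say √46 = c + d√229 with c, d ∈ Q. Squaring: 46 = c^2 + 229d^2 + 2cd√229. Since √229 ∉ Q this forces 2cd = 0. If d = 0 then √46 = c ∈ Q, contradicting 46 squarefree > 1. If c = 0 then 46 = 229d^2, so 229·46 = (229d)^2 is a perfect square in Q — but 229·46 = 10534 is not a perfect square (since 229 and 46 are distinct squarefree integers). Contradiction. Hence √46 ∉ Q(√229), so x^2 - 46 stays irreducible over Q(√229) and [Q(√229, √46) : Q(√229)] = 2. By the tower law, [Q(√229, √46) : Q] = 2 · 2 = 4.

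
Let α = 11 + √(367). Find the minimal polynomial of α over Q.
m_α(x) = x^2 - 22x - 246

From α - 11 = √(367), squaring gives (α - 11)^2 = 367, i.e. α^2 - 22α + 121 = 367, so α^2 - 22α - 246 = 0. The discriminant of x^2 - 22x - 246 is (-22)^2 - 4·(-246) = 484 + 984 = 1468, and 4·(367) is not a perfect square in Q since 367 is squarefree and ≠ 1. Hence x^2 - 22x - 246 is irreducible over Q and is the minimal polynomial of α.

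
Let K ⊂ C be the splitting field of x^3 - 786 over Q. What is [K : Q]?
[K : Q] = 6

The roots of x^3 - 786 are ∛786, ω∛786, ω^2∛786 where ω = e^(2πi/3) is a primitive cube root of unity, so K = Q(∛786, ω). Now [Q(∛786):Q] = 3 (since 786 is not a perfect cube, x^3 - 786 is irreducible) and [Q(ω):Q] = 2. Both 2 and 3 divide [K:Q], and [K:Q] ≤ 3·2 = 6, so [K:Q] = 6. (Equivalently: Q(∛786) ⊂ R but ω ∉ R, so [K : Q(∛786)] = 2.)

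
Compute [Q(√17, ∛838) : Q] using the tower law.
[Q(√17, ∛838) : Q] = 6

Let L = Q(√17, ∛838). Since Q(√17) ⊂ L and [Q(√17):Q] = 2, the tower law gives 2 | [L:Q]. Likewise Q(∛838) ⊂ L with [Q(∛838):Q] = 3 (because 838 is not a perfect cube), so 3 | [L:Q]. As gcd(2,3) = 1, [L:Q] is divisible by 6. Conversely L is generated over Q by √17 and ∛838, so [L:Q] ≤ 2·3 = 6. Therefore [Q(√17, ∛838) : Q] = 6.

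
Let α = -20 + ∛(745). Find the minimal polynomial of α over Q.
m_α(x) = x^3 + 60x^2 + 1200x + 7255

Set β = α + 20 = ∛(745), so β^3 = 745. Then (α + 20)^3 - 745 = 0, i.e. α is a root of g(x) = (x + 20)^3 - 745 = x^3 + 60x^2 + 1200x + 7255. Since g(x) = h(x + 20) where h(x) = x^3 - 745, and h is irreducible over Q (because 745 is not a perfect cube, so h has no rational root, and a monic cubic with no rational root is irreducible), g is also irreducible (irreducibility is preserved under the substitution x → x + 20). Hence m_α(x) = x^3 + 60x^2 + 1200x + 7255.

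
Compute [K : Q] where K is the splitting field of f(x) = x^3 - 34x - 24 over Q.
[K : Q] = 6

By the rational root test, any rational root of the monic integer polynomial f(x) = x^3 - 34x - 24 must be an integer dividing the constant term -24, i.e. one of ±{1, 2, 3, 4, 6, 8, 12, 24}. Evaluating: f(1) = -57, f(-1) = 9, f(2) = -84, f(-2) = 36, f(3) = -99, f(-3) = 51, f(4) = -96, f(-4) = 48, f(6) = -12, f(-6) = -36, f(8) = 216, f(-8) = -264, f(12) = 1296, f(-12) = -1344, f(24) = 12984, f(-24) = -13032; none is 0, so f has no rational root and is therefore irreducible over Q (a cubic with no linear factor over a field is irreducible). For an irreducible cubic, the Galois group is A_3 or S_3 according as the discriminant disc(f) = -4a^3 - 27b^2 = -4·(-34)^3 - 27·(-24)^2 = 141664 is or is not a square in Q. Here disc(f) = 141664 is not a perfect square in Q, so the Galois group of f over Q is not contained in A_3 and must be all of S_3. The splitting field has degree |S_3| = 6 over Q, so [K : Q] = 6.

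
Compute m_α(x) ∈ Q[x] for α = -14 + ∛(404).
m_α(x) = x^3 + 42x^2 + 588x + 2340

Set β = α + 14 = ∛(404), so β^3 = 404. Then (α + 14)^3 - 404 = 0, i.e. α is a root of g(x) = (x + 14)^3 - 404 = x^3 + 42x^2 + 588x + 2340. Since g(x) = h(x + 14) where h(x) = x^3 - 404, and h is irreducible over Q (because 404 is not a perfect cube, so h has no rational root, and a monic cubic with no rational root is irreducible), g is also irreducible (irreducibility is preserved under the substitution x → x + 14). Hence m_α(x) = x^3 + 42x^2 + 588x + 2340.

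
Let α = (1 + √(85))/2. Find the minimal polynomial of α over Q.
m_α(x) = x^2 - x - 21

From 2α - 1 = √(85), squaring gives (2α - 1)^2 = 85, i.e. 4α^2 - 4α + 1 = 85, so α^2 - α + (1 - 85)/4 = 0. Since 85 ≡ 1 (mod 4), (1 - 85)/4 = -21 ∈ Z. The polynomial x^2 - x - 21 has discriminant 1 - 4·(-21) = 85, which is not a perfect square in Q (d = 85 is squarefree and ≠ 1), so x^2 - x - 21 is irreducible over Q. It is the minimal polynomial of α.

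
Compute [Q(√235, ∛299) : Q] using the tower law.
[Q(√235, ∛299) : Q] = 6

Let L = Q(√235, ∛299). Since Q(√235) ⊂ L and [Q(√235):Q] = 2, the tower law gives 2 | [L:Q]. Likewise Q(∛299) ⊂ L with [Q(∛299):Q] = 3 (because 299 is not a perfect cube), so 3 | [L:Q]. As gcd(2,3) = 1, [L:Q] is divisible by 6. Conversely L is generated over Q by √235 and ∛299, so [L:Q] ≤ 2·3 = 6. Therefore [Q(√235, ∛299) : Q] = 6.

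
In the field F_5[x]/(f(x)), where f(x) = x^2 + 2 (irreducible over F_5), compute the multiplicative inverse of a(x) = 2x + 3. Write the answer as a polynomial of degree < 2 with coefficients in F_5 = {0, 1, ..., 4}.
a(x)^(-1) ≡ 4x + 4 (mod f(x))

Since f is irreducible over F_5, F_5[x]/(f) is a field and a(x) ≠ 0 has an inverse. Apply the extended Euclidean algorithm to f(x) and a(x) in F_5[x]: f(x) = (3x + 3)·a(x) + (3). The last nonzero remainder is the constant 3 = gcd(f, a) in F_5. Back-substituting through the division chain expresses 3 = s(x)·a(x) + t(x)·f(x) with s(x) ≡ 2x + 2 (mod f), so (2x + 2)·a(x) ≡ 3 (mod f). Multiplying by 3^(-1) ≡ 2 in F_5 gives a(x)^(-1) ≡ 2·(2x + 2) ≡ 4x + 4 (mod f). Check: (2x + 3)·(4x + 4) = 3x^2 + 2 ≡ 1 (mod x^2 + 2).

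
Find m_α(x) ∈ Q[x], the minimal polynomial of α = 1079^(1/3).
m_α(x) = x^3 - 1079

α satisfies α^3 = 1079, so x^3 - 1079 annihilates α. By the rational root test, a rational root p/q (in lowest terms) of x^3 - 1079 would satisfy p^3 = 1079 q^3, forcing q = 1 and p^3 = 1079; but 1079 is not a perfect cube, contradiction. A monic cubic over Q with no rational root is irreducible (any nontrivial factorization would include a linear factor). Hence x^3 - 1079 is the minimal polynomial of α, and in particular [Q(α):Q] = 3.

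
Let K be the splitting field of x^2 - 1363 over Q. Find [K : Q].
[K : Q] = 2

f(x) = x^2 - 1363 factors as (x - √1363)(x + √1363). The splitting field is K = Q(√1363). Since 1363 is squarefree and > 1, it is not a perfect square, so x^2 - 1363 is irreducible over Q and [Q(√1363) : Q] = 2. Hence [K : Q] = 2.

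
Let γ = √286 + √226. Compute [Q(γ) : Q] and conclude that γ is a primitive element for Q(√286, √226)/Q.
[Q(γ) : Q] = 4 (equivalently, Q(γ) = Q(√286, √226))

Obviously Q(γ) ⊆ Q(√286, √226), and [Q(√286, √226):Q] = 4 (since 286, 226 are distinct squarefree integers > 1 with 64636 not a perfect square). To show equality we compute the minimal polynomial of γ. From γ = √286 + √226: γ^2 = 286 + 2√(64636) + 226 = 512 + 2√(64636), so γ^2 - 512 = 2√(64636); squaring, (γ^2 - 512)^2 = 4·64636, i.e. γ^4 - 1024γ^2 + 262144 - 258544 = 0, i.e. γ^4 - 1024γ^2 + 3600 = 0. So γ is a root of x^4 - 1024x^2 + 3600. This polynomial is irreducible over Q: it has no rational root (each ±√286 ± √226 is irrational), and any factorization into two quadratics over Q would force √(64636) ∈ Q (pairing opposite roots) or √286, √226 ∈ Q (other pairings), all impossible. Hence [Q(γ):Q] = 4 = [Q(√286, √226):Q], so Q(γ) = Q(√286, √226).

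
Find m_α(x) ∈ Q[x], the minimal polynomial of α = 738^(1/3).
m_α(x) = x^3 - 738

α satisfies α^3 = 738, so x^3 - 738 annihilates α. By the rational root test, a rational root p/q (in lowest terms) of x^3 - 738 would satisfy p^3 = 738 q^3, forcing q = 1 and p^3 = 738; but 738 is not a perfect cube, contradiction. A monic cubic over Q with no rational root is irreducible (any nontrivial factorization would include a linear factor). Hence x^3 - 738 is the minimal polynomial of α, and in particular [Q(α):Q] = 3.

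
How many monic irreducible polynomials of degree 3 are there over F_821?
There are 184462280 monic irreducible polynomials of degree 3 over F_821

Each element of F_{821^3} that lies in no proper subfield is a root of exactly one monic irreducible of degree 3 over F_821, and each such polynomial has 3 distinct roots in F_{821^3}. By Möbius inversion the count is N_821(3) = (1/3) Σ_{d|3} μ(3/d) · 821^d = (1/3)(μ(3)·821^1 + μ(1)·821^3) = 553386840/3 = 184462280.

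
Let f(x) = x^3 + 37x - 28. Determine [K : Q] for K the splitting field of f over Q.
[K : Q] = 6

By the rational root test, any rational root of the monic integer polynomial f(x) = x^3 + 37x - 28 must be an integer dividing the constant term -28, i.e. one of ±{1, 2, 4, 7, 14, 28}. Evaluating: f(1) = 10, f(-1) = -66, f(2) = 54, f(-2) = -110, f(4) = 184, f(-4) = -240, f(7) = 574, f(-7) = -630, f(14) = 3234, f(-14) = -3290, f(28) = 22960, f(-28) = -23016; none is 0, so f has no rational root and is therefore irreducible over Q (a cubic with no linear factor over a field is irreducible). For an irreducible cubic, the Galois group is A_3 or S_3 according as the discriminant disc(f) = -4a^3 - 27b^2 = -4·(37)^3 - 27·(-28)^2 = -223780 is or is not a square in Q. Here disc(f) = -223780 is not a perfect square in Q, so the Galois group of f over Q is not contained in A_3 and must be all of S_3. The splitting field has degree |S_3| = 6 over Q, so [K : Q] = 6.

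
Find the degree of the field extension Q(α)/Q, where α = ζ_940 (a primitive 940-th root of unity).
[Q(α):Q] = 368

The minimal polynomial of ζ_940 over Q is the 940-th cyclotomic polynomial Φ_940(x), which is irreducible over Q and has degree φ(940) = 368. Hence [Q(α):Q] = φ(940) = 368.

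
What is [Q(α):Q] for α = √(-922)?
[Q(α):Q] = 2

[Q(α):Q] equals the degree of the minimal polynomial of α. Here α^2 = -922 and x^2 + 922 is irreducible (d = -922 is squarefree, ≠ 1, hence not a square), so deg(m_α) = 2. Thus [Q(α):Q] = 2.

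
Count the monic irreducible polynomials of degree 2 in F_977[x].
There are 476776 monic irreducible polynomials of degree 2 over F_977

Each element of F_{977^2} that lies in no proper subfield is a root of exactly one monic irreducible of degree 2 over F_977, and each such polynomial has 2 distinct roots in F_{977^2}. By Möbius inversion the count is N_977(2) = (1/2) Σ_{d|2} μ(2/d) · 977^d = (1/2)(μ(2)·977^1 + μ(1)·977^2) = 953552/2 = 476776.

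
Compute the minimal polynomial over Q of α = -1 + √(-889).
m_α(x) = x^2 + 2x + 890

From α + 1 = √(-889), squaring gives (α + 1)^2 = -889, i.e. α^2 + 2α + 1 = -889, so α^2 + 2α + 890 = 0. The discriminant of x^2 + 2x + 890 is (2)^2 - 4·(890) = 4 - 3560 = -3556, and 4·(-889) is not a perfect square in Q since -889 is squarefree and ≠ 1. Hence x^2 + 2x + 890 is irreducible over Q and is the minimal polynomial of α.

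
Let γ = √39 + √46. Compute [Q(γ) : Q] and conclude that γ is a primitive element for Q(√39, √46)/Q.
[Q(γ) : Q] = 4 (equivalently, Q(γ) = Q(√39, √46))

Obviously Q(γ) ⊆ Q(√39, √46), and [Q(√39, √46):Q] = 4 (since 39, 46 are distinct squarefree integers > 1 with 1794 not a perfect square). To show equality we compute the minimal polynomial of γ. From γ = √39 + √46: γ^2 = 39 + 2√(1794) + 46 = 85 + 2√(1794), so γ^2 - 85 = 2√(1794); squaring, (γ^2 - 85)^2 = 4·1794, i.e. γ^4 - 170γ^2 + 7225 - 7176 = 0, i.e. γ^4 - 170γ^2 + 49 = 0. So γ is a root of x^4 - 170x^2 + 49. This polynomial is irreducible over Q: it has no rational root (each ±√39 ± √46 is irrational), and any factorization into two quadratics over Q would force √(1794) ∈ Q (pairing opposite roots) or √39, √46 ∈ Q (other pairings), all impossible. Hence [Q(γ):Q] = 4 = [Q(√39, √46):Q], so Q(γ) = Q(√39, √46).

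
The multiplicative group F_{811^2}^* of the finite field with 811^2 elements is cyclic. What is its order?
|F_{811^2}^*| = 657720

F_{811^2} has 811^2 = 657721 elements; its multiplicative group consists of all nonzero elements, so |F_{811^2}^*| = 657721 - 1 = 657720. (It is cyclic since any finite subgroup of the multiplicative group of a field is cyclic.)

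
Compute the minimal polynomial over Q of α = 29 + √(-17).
m_α(x) = x^2 - 58x + 858

From α - 29 = √(-17), squaring gives (α - 29)^2 = -17, i.e. α^2 - 58α + 841 = -17, so α^2 - 58α + 858 = 0. The discriminant of x^2 - 58x + 858 is (-58)^2 - 4·(858) = 3364 - 3432 = -68, and 4·(-17) is not a perfect square in Q since -17 is squarefree and ≠ 1. Hence x^2 - 58x + 858 is irreducible over Q and is the minimal polynomial of α.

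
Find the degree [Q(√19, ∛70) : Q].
[Q(√19, ∛70) : Q] = 6

Let L = Q(√19, ∛70). Since Q(√19) ⊂ L and [Q(√19):Q] = 2, the tower law gives 2 | [L:Q]. Likewise Q(∛70) ⊂ L with [Q(∛70):Q] = 3 (because 70 is not a perfect cube), so 3 | [L:Q]. As gcd(2,3) = 1, [L:Q] is divisible by 6. Conversely L is generated over Q by √19 and ∛70, so [L:Q] ≤ 2·3 = 6. Therefore [Q(√19, ∛70) : Q] = 6.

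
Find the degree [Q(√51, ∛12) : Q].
[Q(√51, ∛12) : Q] = 6

Let L = Q(√51, ∛12). Since Q(√51) ⊂ L and [Q(√51):Q] = 2, the tower law gives 2 | [L:Q]. Likewise Q(∛12) ⊂ L with [Q(∛12):Q] = 3 (because 12 is not a perfect cube), so 3 | [L:Q]. As gcd(2,3) = 1, [L:Q] is divisible by 6. Conversely L is generated over Q by √51 and ∛12, so [L:Q] ≤ 2·3 = 6. Therefore [Q(√51, ∛12) : Q] = 6.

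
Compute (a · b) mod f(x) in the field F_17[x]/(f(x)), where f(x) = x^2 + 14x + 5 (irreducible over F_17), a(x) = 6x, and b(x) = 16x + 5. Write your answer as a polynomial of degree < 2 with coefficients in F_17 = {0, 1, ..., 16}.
a · b ≡ 12x + 13 (mod f(x))

Multiply in F_17[x]: a(x)·b(x) = (6x)·(16x + 5) = 11x^2 + 13x. This has degree ≥ 2, so divide by f(x) over F_17: 11x^2 + 13x = (11)·(x^2 + 14x + 5) + (12x + 13). Hence a·b ≡ 12x + 13 (mod f). (F_17[x]/(f) is a field with 17^2 = 289 elements since f is irreducible of degree 2.)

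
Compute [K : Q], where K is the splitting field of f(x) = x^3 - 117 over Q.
[K : Q] = 6

The roots of x^3 - 117 are ∛117, ω∛117, ω^2∛117 where ω = e^(2πi/3) is a primitive cube root of unity, so K = Q(∛117, ω). Now [Q(∛117):Q] = 3 (since 117 is not a perfect cube, x^3 - 117 is irreducible) and [Q(ω):Q] = 2. Both 2 and 3 divide [K:Q], and [K:Q] ≤ 3·2 = 6, so [K:Q] = 6. (Equivalently: Q(∛117) ⊂ R but ω ∉ R, so [K : Q(∛117)] = 2.)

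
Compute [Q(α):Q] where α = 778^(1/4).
[Q(α):Q] = 4

α is a root of x^4 - 778. By Eisenstein's criterion at the prime p = 2 (which divides the constant term 778 but p^2 = 4 does not, since 778 is squarefree), x^4 - 778 is irreducible over Q. Hence [Q(α):Q] = 4.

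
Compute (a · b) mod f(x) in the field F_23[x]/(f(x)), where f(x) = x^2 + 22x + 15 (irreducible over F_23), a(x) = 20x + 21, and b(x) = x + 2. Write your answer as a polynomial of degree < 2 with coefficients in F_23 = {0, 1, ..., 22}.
a · b ≡ 12x + 18 (mod f(x))

Multiply in F_23[x]: a(x)·b(x) = (20x + 21)·(x + 2) = 20x^2 + 15x + 19. This has degree ≥ 2, so divide by f(x) over F_23: 20x^2 + 15x + 19 = (20)·(x^2 + 22x + 15) + (12x + 18). Hence a·b ≡ 12x + 18 (mod f). (F_23[x]/(f) is a field with 23^2 = 529 elements since f is irreducible of degree 2.)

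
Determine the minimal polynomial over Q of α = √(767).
m_α(x) = x^2 - 767

α satisfies α^2 - 767 = 0, so x^2 - 767 annihilates α. Since d = 767 is squarefree and ≠ 1, it is not a perfect square in Q, so x^2 - 767 has no rational root and is therefore irreducible over Q (a degree-2 polynomial over a field is irreducible iff it has no root). Hence m_α(x) = x^2 - 767.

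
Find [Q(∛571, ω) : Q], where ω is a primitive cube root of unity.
[Q(∛571, ω) : Q] = 6

[Q(∛571):Q] = 3 (min poly x^3 - 571, irreducible since 571 is not a perfect cube). [Q(ω):Q] = 2 (min poly x^2 + x + 1). Since Q(∛571) ⊂ R and ω ∉ R, we have ω ∉ Q(∛571), so x^2 + x + 1 remains irreducible over Q(∛571) and [Q(∛571, ω) : Q(∛571)] = 2. By the tower law, [Q(∛571, ω) : Q] = 3 · 2 = 6. (In fact Q(∛571, ω) is the splitting field of x^3 - 571 over Q.)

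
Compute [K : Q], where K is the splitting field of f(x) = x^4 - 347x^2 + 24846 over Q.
[K : Q] = 4

Solving the quadratic in x^2: x^2 = (347 ± √(347^2 - 4·24846))/2 = (347 ± √21025)/2 = (347 ± 145)/2, giving x^2 = 246 or x^2 = 101. So f(x) = (x^2 - 246)(x^2 - 101) and the roots of f are ±√246, ±√101. Hence the splitting field is K = Q(√246, √101). Since 246 and 101 are distinct squarefree integers > 1, their product 24846 is not a perfect square, so √101 ∉ Q(√246). By the tower law [K:Q] = [Q(√246,√101):Q(√246)] · [Q(√246):Q] = 2 · 2 = 4.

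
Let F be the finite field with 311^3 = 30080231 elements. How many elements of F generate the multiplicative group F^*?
There are φ(30080230) = 11028960 primitive elements

F_q^* is cyclic of order q - 1 = 30080230. A cyclic group of order m has exactly φ(m) generators. Here m = 30080230 = 2 · 5 · 19 · 31 · 5107, so the number of primitive elements is φ(30080230) = 11028960.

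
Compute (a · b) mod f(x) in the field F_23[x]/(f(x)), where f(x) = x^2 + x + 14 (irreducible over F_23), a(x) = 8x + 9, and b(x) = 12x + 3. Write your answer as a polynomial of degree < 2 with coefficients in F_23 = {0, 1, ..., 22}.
a · b ≡ 13x + 17 (mod f(x))

Multiply in F_23[x]: a(x)·b(x) = (8x + 9)·(12x + 3) = 4x^2 + 17x + 4. This has degree ≥ 2, so divide by f(x) over F_23: 4x^2 + 17x + 4 = (4)·(x^2 + x + 14) + (13x + 17). Hence a·b ≡ 13x + 17 (mod f). (F_23[x]/(f) is a field with 23^2 = 529 elements since f is irreducible of degree 2.)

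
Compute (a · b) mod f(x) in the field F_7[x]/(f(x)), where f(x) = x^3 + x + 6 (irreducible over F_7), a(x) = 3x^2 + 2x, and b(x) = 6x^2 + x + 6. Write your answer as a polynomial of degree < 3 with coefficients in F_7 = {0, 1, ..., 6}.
a · b ≡ 2x^2 + x + 1 (mod f(x))

Multiply in F_7[x]: a(x)·b(x) = (3x^2 + 2x)·(6x^2 + x + 6) = 4x^4 + x^3 + 6x^2 + 5x. This has degree ≥ 3, so divide by f(x) over F_7: 4x^4 + x^3 + 6x^2 + 5x = (4x + 1)·(x^3 + x + 6) + (2x^2 + x + 1). Hence a·b ≡ 2x^2 + x + 1 (mod f). (F_7[x]/(f) is a field with 7^3 = 343 elements since f is irreducible of degree 3.)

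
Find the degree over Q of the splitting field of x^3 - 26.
[K : Q] = 6

The roots of x^3 - 26 are ∛26, ω∛26, ω^2∛26 where ω = e^(2πi/3) is a primitive cube root of unity, so K = Q(∛26, ω). Now [Q(∛26):Q] = 3 (since 26 is not a perfect cube, x^3 - 26 is irreducible) and [Q(ω):Q] = 2. Both 2 and 3 divide [K:Q], and [K:Q] ≤ 3·2 = 6, so [K:Q] = 6. (Equivalently: Q(∛26) ⊂ R but ω ∉ R, so [K : Q(∛26)] = 2.)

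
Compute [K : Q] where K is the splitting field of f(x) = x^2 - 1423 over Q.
[K : Q] = 2

f(x) = x^2 - 1423 factors as (x - √1423)(x + √1423). The splitting field is K = Q(√1423). Since 1423 is squarefree and > 1, it is not a perfect square, so x^2 - 1423 is irreducible over Q and [Q(√1423) : Q] = 2. Hence [K : Q] = 2.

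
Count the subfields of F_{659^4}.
F_{659^4} has 3 subfields

The subfields of F_{p^n} are exactly the fields F_{p^d} for d | n (each is the fixed field of the unique index-d subgroup of Gal(F_{p^n}/F_p) ≅ Z/nZ). The divisors of n = 4 are {1, 2, 4}, giving 3 subfields: F_{659^1}, F_{659^2}, F_{659^4}.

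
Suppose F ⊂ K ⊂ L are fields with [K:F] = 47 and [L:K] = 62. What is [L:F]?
[L:F] = 2914

The tower law says that for any tower of field extensions F ⊂ K ⊂ L with finite degrees, [L:F] = [L:K] · [K:F]. Here this gives [L:F] = 62 · 47 = 2914.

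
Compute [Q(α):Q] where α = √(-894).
[Q(α):Q] = 2

[Q(α):Q] equals the degree of the minimal polynomial of α. Here α^2 = -894 and x^2 + 894 is irreducible (d = -894 is squarefree, ≠ 1, hence not a square), so deg(m_α) = 2. Thus [Q(α):Q] = 2.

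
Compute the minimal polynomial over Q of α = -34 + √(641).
m_α(x) = x^2 + 68x + 515

From α + 34 = √(641), squaring gives (α + 34)^2 = 641, i.e. α^2 + 68α + 1156 = 641, so α^2 + 68α + 515 = 0. The discriminant of x^2 + 68x + 515 is (68)^2 - 4·(515) = 4624 - 2060 = 2564, and 4·(641) is not a perfect square in Q since 641 is squarefree and ≠ 1. Hence x^2 + 68x + 515 is irreducible over Q and is the minimal polynomial of α.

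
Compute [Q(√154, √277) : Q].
[Q(√154, √277) : Q] = 4

[Q(√154):Q] = 2 (min poly x^2 - 154, irreducible since 154 is squarefree > 1). For the top step, suppose √277 ∈ Q(√154), say √277 = c + d√154 with c, d ∈ Q. Squaring: 277 = c^2 + 154d^2 + 2cd√154. Since √154 ∉ Q this forces 2cd = 0. If d = 0 then √277 = c ∈ Q, contradicting 277 squarefree > 1. If c = 0 then 277 = 154d^2, so 154·277 = (154d)^2 is a perfect square in Q — but 154·277 = 42658 is not a perfect square (since 154 and 277 are distinct squarefree integers). Contradiction. Hence √277 ∉ Q(√154), so x^2 - 277 stays irreducible over Q(√154) and [Q(√154, √277) : Q(√154)] = 2. By the tower law, [Q(√154, √277) : Q] = 2 · 2 = 4.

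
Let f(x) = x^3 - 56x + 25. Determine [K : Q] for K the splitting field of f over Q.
[K : Q] = 6

By the rational root test, any rational root of the monic integer polynomial f(x) = x^3 - 56x + 25 must be an integer dividing the constant term 25, i.e. one of ±{1, 5, 25}. Evaluating: f(1) = -30, f(-1) = 80, f(5) = -130, f(-5) = 180, f(25) = 14250, f(-25) = -14200; none is 0, so f has no rational root and is therefore irreducible over Q (a cubic with no linear factor over a field is irreducible). For an irreducible cubic, the Galois group is A_3 or S_3 according as the discriminant disc(f) = -4a^3 - 27b^2 = -4·(-56)^3 - 27·(25)^2 = 685589 is or is not a square in Q. Here disc(f) = 685589 is not a perfect square in Q, so the Galois group of f over Q is not contained in A_3 and must be all of S_3. The splitting field has degree |S_3| = 6 over Q, so [K : Q] = 6.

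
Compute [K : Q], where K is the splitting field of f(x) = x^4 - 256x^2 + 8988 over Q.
[K : Q] = 4

Solving the quadratic in x^2: x^2 = (256 ± √(256^2 - 4·8988))/2 = (256 ± √29584)/2 = (256 ± 172)/2, giving x^2 = 214 or x^2 = 42. So f(x) = (x^2 - 214)(x^2 - 42) and the roots of f are ±√214, ±√42. Hence the splitting field is K = Q(√214, √42). Since 214 and 42 are distinct squarefree integers > 1, their product 8988 is not a perfect square, so √42 ∉ Q(√214). By the tower law [K:Q] = [Q(√214,√42):Q(√214)] · [Q(√214):Q] = 2 · 2 = 4.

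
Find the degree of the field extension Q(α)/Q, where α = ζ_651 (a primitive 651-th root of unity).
[Q(α):Q] = 360

The minimal polynomial of ζ_651 over Q is the 651-th cyclotomic polynomial Φ_651(x), which is irreducible over Q and has degree φ(651) = 360. Hence [Q(α):Q] = φ(651) = 360.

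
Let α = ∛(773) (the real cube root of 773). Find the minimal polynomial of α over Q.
m_α(x) = x^3 - 773

α satisfies α^3 = 773, so x^3 - 773 annihilates α. By the rational root test, a rational root p/q (in lowest terms) of x^3 - 773 would satisfy p^3 = 773 q^3, forcing q = 1 and p^3 = 773; but 773 is not a perfect cube, contradiction. A monic cubic over Q with no rational root is irreducible (any nontrivial factorization would include a linear factor). Hence x^3 - 773 is the minimal polynomial of α, and in particular [Q(α):Q] = 3.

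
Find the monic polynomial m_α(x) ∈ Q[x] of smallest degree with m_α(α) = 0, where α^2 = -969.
m_α(x) = x^2 + 969

α satisfies α^2 + 969 = 0, so x^2 + 969 annihilates α. Since d = -969 is squarefree and ≠ 1, it is not a perfect square in Q, so x^2 + 969 has no rational root and is therefore irreducible over Q (a degree-2 polynomial over a field is irreducible iff it has no root). Hence m_α(x) = x^2 + 969.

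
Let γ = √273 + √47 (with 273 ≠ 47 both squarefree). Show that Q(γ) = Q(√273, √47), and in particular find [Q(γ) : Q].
[Q(γ) : Q] = 4 (equivalently, Q(γ) = Q(√273, √47))

Obviously Q(γ) ⊆ Q(√273, √47), and [Q(√273, √47):Q] = 4 (since 273, 47 are distinct squarefree integers > 1 with 12831 not a perfect square). To show equality we compute the minimal polynomial of γ. From γ = √273 + √47: γ^2 = 273 + 2√(12831) + 47 = 320 + 2√(12831), so γ^2 - 320 = 2√(12831); squaring, (γ^2 - 320)^2 = 4·12831, i.e. γ^4 - 640γ^2 + 102400 - 51324 = 0, i.e. γ^4 - 640γ^2 + 51076 = 0. So γ is a root of x^4 - 640x^2 + 51076. This polynomial is irreducible over Q: it has no rational root (each ±√273 ± √47 is irrational), and any factorization into two quadratics over Q would force √(12831) ∈ Q (pairing opposite roots) or √273, √47 ∈ Q (other pairings), all impossible. Hence [Q(γ):Q] = 4 = [Q(√273, √47):Q], so Q(γ) = Q(√273, √47).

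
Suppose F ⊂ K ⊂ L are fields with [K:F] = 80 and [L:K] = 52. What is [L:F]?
[L:F] = 4160

The tower law says that for any tower of field extensions F ⊂ K ⊂ L with finite degrees, [L:F] = [L:K] · [K:F]. Here this gives [L:F] = 52 · 80 = 4160.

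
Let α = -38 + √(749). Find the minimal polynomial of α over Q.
m_α(x) = x^2 + 76x + 695

From α + 38 = √(749), squaring gives (α + 38)^2 = 749, i.e. α^2 + 76α + 1444 = 749, so α^2 + 76α + 695 = 0. The discriminant of x^2 + 76x + 695 is (76)^2 - 4·(695) = 5776 - 2780 = 2996, and 4·(749) is not a perfect square in Q since 749 is squarefree and ≠ 1. Hence x^2 + 76x + 695 is irreducible over Q and is the minimal polynomial of α.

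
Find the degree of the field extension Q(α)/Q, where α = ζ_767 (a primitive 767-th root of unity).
[Q(α):Q] = 696

The minimal polynomial of ζ_767 over Q is the 767-th cyclotomic polynomial Φ_767(x), which is irreducible over Q and has degree φ(767) = 696. Hence [Q(α):Q] = φ(767) = 696.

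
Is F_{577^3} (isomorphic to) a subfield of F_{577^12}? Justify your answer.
Yes: F_{577^3} is a subfield of F_{577^12}

F_{p^m} embeds in F_{p^n} iff m | n (since F_{p^n} is the splitting field of x^(p^n) - x, and F_{p^m} ⊂ F_{p^n} forces p^n to be a power of p^m, i.e. m | n; conversely if m | n then every root of x^(p^m) - x is a root of x^(p^n) - x). Here 3 | 12 (since 12 = 4·3), so F_{577^3} is a subfield of F_{577^12}, and [F_{577^12} : F_{577^3}] = 12/3 = 4.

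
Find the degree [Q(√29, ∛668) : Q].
[Q(√29, ∛668) : Q] = 6

Let L = Q(√29, ∛668). Since Q(√29) ⊂ L and [Q(√29):Q] = 2, the tower law gives 2 | [L:Q]. Likewise Q(∛668) ⊂ L with [Q(∛668):Q] = 3 (because 668 is not a perfect cube), so 3 | [L:Q]. As gcd(2,3) = 1, [L:Q] is divisible by 6. Conversely L is generated over Q by √29 and ∛668, so [L:Q] ≤ 2·3 = 6. Therefore [Q(√29, ∛668) : Q] = 6.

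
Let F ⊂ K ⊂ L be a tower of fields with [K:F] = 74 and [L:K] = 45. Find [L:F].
[L:F] = 3330

The tower law says that for any tower of field extensions F ⊂ K ⊂ L with finite degrees, [L:F] = [L:K] · [K:F]. Here this gives [L:F] = 45 · 74 = 3330.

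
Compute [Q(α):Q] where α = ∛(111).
[Q(α):Q] = 3

The minimal polynomial of α is x^3 - 111, irreducible over Q since 111 is not a perfect cube (so x^3 - 111 has no rational root). Hence [Q(α):Q] = deg(m_α) = 3.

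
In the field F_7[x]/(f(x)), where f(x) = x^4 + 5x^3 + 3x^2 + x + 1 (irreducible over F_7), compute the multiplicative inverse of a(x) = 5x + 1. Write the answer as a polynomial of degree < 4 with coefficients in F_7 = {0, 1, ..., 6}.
a(x)^(-1) ≡ 3x^3 + 6x^2 + 5x + 2 (mod f(x))

Since f is irreducible over F_7, F_7[x]/(f) is a field and a(x) ≠ 0 has an inverse. Apply the extended Euclidean algorithm to f(x) and a(x) in F_7[x]: f(x) = (3x^3 + 6x^2 + 5x + 2)·a(x) + (6). The last nonzero remainder is the constant 6 = gcd(f, a) in F_7. Back-substituting through the division chain expresses 6 = s(x)·a(x) + t(x)·f(x) with s(x) ≡ 4x^3 + x^2 + 2x + 5 (mod f), so (4x^3 + x^2 + 2x + 5)·a(x) ≡ 6 (mod f). Multiplying by 6^(-1) ≡ 6 in F_7 gives a(x)^(-1) ≡ 6·(4x^3 + x^2 + 2x + 5) ≡ 3x^3 + 6x^2 + 5x + 2 (mod f). Check: (5x + 1)·(3x^3 + 6x^2 + 5x + 2) = x^4 + 5x^3 + 3x^2 + x + 2 ≡ 1 (mod x^4 + 5x^3 + 3x^2 + x + 1).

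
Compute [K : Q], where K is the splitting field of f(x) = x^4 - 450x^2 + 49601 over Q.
[K : Q] = 4

Solving the quadratic in x^2: x^2 = (450 ± √(450^2 - 4·49601))/2 = (450 ± √4096)/2 = (450 ± 64)/2, giving x^2 = 193 or x^2 = 257. So f(x) = (x^2 - 193)(x^2 - 257) and the roots of f are ±√193, ±√257. Hence the splitting field is K = Q(√193, √257). Since 193 and 257 are distinct squarefree integers > 1, their product 49601 is not a perfect square, so √257 ∉ Q(√193). By the tower law [K:Q] = [Q(√193,√257):Q(√193)] · [Q(√193):Q] = 2 · 2 = 4.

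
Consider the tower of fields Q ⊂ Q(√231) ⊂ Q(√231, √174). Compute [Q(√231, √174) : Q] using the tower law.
[Q(√231, √174) : Q] = 4

[Q(√231):Q] = 2 (min poly x^2 - 231, irreducible since 231 is squarefree > 1). For the top step, suppose √174 ∈ Q(√231), say √174 = c + d√231 with c, d ∈ Q. Squaring: 174 = c^2 + 231d^2 + 2cd√231. Since √231 ∉ Q this forces 2cd = 0. If d = 0 then √174 = c ∈ Q, contradicting 174 squarefree > 1. If c = 0 then 174 = 231d^2, so 231·174 = (231d)^2 is a perfect square in Q — but 231·174 = 40194 is not a perfect square (since 231 and 174 are distinct squarefree integers). Contradiction. Hence √174 ∉ Q(√231), so x^2 - 174 stays irreducible over Q(√231) and [Q(√231, √174) : Q(√231)] = 2. By the tower law, [Q(√231, √174) : Q] = 2 · 2 = 4.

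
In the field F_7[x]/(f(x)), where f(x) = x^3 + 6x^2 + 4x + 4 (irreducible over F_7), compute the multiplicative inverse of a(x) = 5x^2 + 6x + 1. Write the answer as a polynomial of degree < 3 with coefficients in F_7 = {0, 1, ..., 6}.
a(x)^(-1) ≡ 5x + 3 (mod f(x))

Since f is irreducible over F_7, F_7[x]/(f) is a field and a(x) ≠ 0 has an inverse. Apply the extended Euclidean algorithm to f(x) and a(x) in F_7[x]: f(x) = (3x + 6)·a(x) + (5). The last nonzero remainder is the constant 5 = gcd(f, a) in F_7. Back-substituting through the division chain expresses 5 = s(x)·a(x) + t(x)·f(x) with s(x) ≡ 4x + 1 (mod f), so (4x + 1)·a(x) ≡ 5 (mod f). Multiplying by 5^(-1) ≡ 3 in F_7 gives a(x)^(-1) ≡ 3·(4x + 1) ≡ 5x + 3 (mod f). Check: (5x^2 + 6x + 1)·(5x + 3) = 4x^3 + 3x^2 + 2x + 3 ≡ 1 (mod x^3 + 6x^2 + 4x + 4).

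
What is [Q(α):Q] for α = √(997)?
[Q(α):Q] = 2

[Q(α):Q] equals the degree of the minimal polynomial of α. Here α^2 = 997 and x^2 - 997 is irreducible (d = 997 is squarefree, ≠ 1, hence not a square), so deg(m_α) = 2. Thus [Q(α):Q] = 2.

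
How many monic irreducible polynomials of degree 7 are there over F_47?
There are 72374731488 monic irreducible polynomials of degree 7 over F_47

Each element of F_{47^7} that lies in no proper subfield is a root of exactly one monic irreducible of degree 7 over F_47, and each such polynomial has 7 distinct roots in F_{47^7}. By Möbius inversion the count is N_47(7) = (1/7) Σ_{d|7} μ(7/d) · 47^d = (1/7)(μ(7)·47^1 + μ(1)·47^7) = 506623120416/7 = 72374731488.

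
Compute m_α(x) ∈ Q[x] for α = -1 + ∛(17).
m_α(x) = x^3 + 3x^2 + 3x - 16

Set β = α + 1 = ∛(17), so β^3 = 17. Then (α + 1)^3 - 17 = 0, i.e. α is a root of g(x) = (x + 1)^3 - 17 = x^3 + 3x^2 + 3x - 16. Since g(x) = h(x + 1) where h(x) = x^3 - 17, and h is irreducible over Q (because 17 is not a perfect cube, so h has no rational root, and a monic cubic with no rational root is irreducible), g is also irreducible (irreducibility is preserved under the substitution x → x + 1). Hence m_α(x) = x^3 + 3x^2 + 3x - 16.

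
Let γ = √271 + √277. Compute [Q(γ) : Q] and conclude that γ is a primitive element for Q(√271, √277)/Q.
[Q(γ) : Q] = 4 (equivalently, Q(γ) = Q(√271, √277))

Obviously Q(γ) ⊆ Q(√271, √277), and [Q(√271, √277):Q] = 4 (since 271, 277 are distinct squarefree integers > 1 with 75067 not a perfect square). To show equality we compute the minimal polynomial of γ. From γ = √271 + √277: γ^2 = 271 + 2√(75067) + 277 = 548 + 2√(75067), so γ^2 - 548 = 2√(75067); squaring, (γ^2 - 548)^2 = 4·75067, i.e. γ^4 - 1096γ^2 + 300304 - 300268 = 0, i.e. γ^4 - 1096γ^2 + 36 = 0. So γ is a root of x^4 - 1096x^2 + 36. This polynomial is irreducible over Q: it has no rational root (each ±√271 ± √277 is irrational), and any factorization into two quadratics over Q would force √(75067) ∈ Q (pairing opposite roots) or √271, √277 ∈ Q (other pairings), all impossible. Hence [Q(γ):Q] = 4 = [Q(√271, √277):Q], so Q(γ) = Q(√271, √277).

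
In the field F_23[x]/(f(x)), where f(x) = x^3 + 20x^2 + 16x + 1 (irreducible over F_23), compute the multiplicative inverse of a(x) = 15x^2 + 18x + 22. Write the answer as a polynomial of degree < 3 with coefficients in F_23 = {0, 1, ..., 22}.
a(x)^(-1) ≡ 11x^2 + 12x (mod f(x))

Since f is irreducible over F_23, F_23[x]/(f) is a field and a(x) ≠ 0 has an inverse. Apply the extended Euclidean algorithm to f(x) and a(x) in F_23[x]: f(x) = (20x + 8)·a(x) + (7x + 9);  a(x) = (12x + 20)·(7x + 9) + (3). The last nonzero remainder is the constant 3 = gcd(f, a) in F_23. Back-substituting through the division chain expresses 3 = s(x)·a(x) + t(x)·f(x) with s(x) ≡ 10x^2 + 13x (mod f), so (10x^2 + 13x)·a(x) ≡ 3 (mod f). Multiplying by 3^(-1) ≡ 8 in F_23 gives a(x)^(-1) ≡ 8·(10x^2 + 13x) ≡ 11x^2 + 12x (mod f). Check: (15x^2 + 18x + 22)·(11x^2 + 12x) = 4x^4 + 10x^3 + 21x^2 + 11x ≡ 1 (mod x^3 + 20x^2 + 16x + 1).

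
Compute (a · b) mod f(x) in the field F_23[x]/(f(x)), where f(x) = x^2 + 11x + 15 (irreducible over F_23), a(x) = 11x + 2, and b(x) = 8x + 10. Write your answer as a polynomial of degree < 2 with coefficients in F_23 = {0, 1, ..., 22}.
a · b ≡ 9x + 11 (mod f(x))

Multiply in F_23[x]: a(x)·b(x) = (11x + 2)·(8x + 10) = 19x^2 + 11x + 20. This has degree ≥ 2, so divide by f(x) over F_23: 19x^2 + 11x + 20 = (19)·(x^2 + 11x + 15) + (9x + 11). Hence a·b ≡ 9x + 11 (mod f). (F_23[x]/(f) is a field with 23^2 = 529 elements since f is irreducible of degree 2.)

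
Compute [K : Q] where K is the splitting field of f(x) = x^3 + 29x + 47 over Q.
[K : Q] = 6

By the rational root test, any rational root of the monic integer polynomial f(x) = x^3 + 29x + 47 must be an integer dividing the constant term 47, i.e. one of ±{1, 47}. Evaluating: f(1) = 77, f(-1) = 17, f(47) = 105233, f(-47) = -105139; none is 0, so f has no rational root and is therefore irreducible over Q (a cubic with no linear factor over a field is irreducible). For an irreducible cubic, the Galois group is A_3 or S_3 according as the discriminant disc(f) = -4a^3 - 27b^2 = -4·(29)^3 - 27·(47)^2 = -157199 is or is not a square in Q. Here disc(f) = -157199 is not a perfect square in Q, so the Galois group of f over Q is not contained in A_3 and must be all of S_3. The splitting field has degree |S_3| = 6 over Q, so [K : Q] = 6.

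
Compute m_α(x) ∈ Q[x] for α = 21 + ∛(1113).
m_α(x) = x^3 - 63x^2 + 1323x - 10374

Set β = α - 21 = ∛(1113), so β^3 = 1113. Then (α - 21)^3 - 1113 = 0, i.e. α is a root of g(x) = (x - 21)^3 - 1113 = x^3 - 63x^2 + 1323x - 10374. Since g(x) = h(x - 21) where h(x) = x^3 - 1113, and h is irreducible over Q (because 1113 is not a perfect cube, so h has no rational root, and a monic cubic with no rational root is irreducible), g is also irreducible (irreducibility is preserved under the substitution x → x - 21). Hence m_α(x) = x^3 - 63x^2 + 1323x - 10374.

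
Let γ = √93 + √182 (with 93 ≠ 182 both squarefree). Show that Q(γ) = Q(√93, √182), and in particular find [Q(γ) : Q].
[Q(γ) : Q] = 4 (equivalently, Q(γ) = Q(√93, √182))

Obviously Q(γ) ⊆ Q(√93, √182), and [Q(√93, √182):Q] = 4 (since 93, 182 are distinct squarefree integers > 1 with 16926 not a perfect square). To show equality we compute the minimal polynomial of γ. From γ = √93 + √182: γ^2 = 93 + 2√(16926) + 182 = 275 + 2√(16926), so γ^2 - 275 = 2√(16926); squaring, (γ^2 - 275)^2 = 4·16926, i.e. γ^4 - 550γ^2 + 75625 - 67704 = 0, i.e. γ^4 - 550γ^2 + 7921 = 0. So γ is a root of x^4 - 550x^2 + 7921. This polynomial is irreducible over Q: it has no rational root (each ±√93 ± √182 is irrational), and any factorization into two quadratics over Q would force √(16926) ∈ Q (pairing opposite roots) or √93, √182 ∈ Q (other pairings), all impossible. Hence [Q(γ):Q] = 4 = [Q(√93, √182):Q], so Q(γ) = Q(√93, √182).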